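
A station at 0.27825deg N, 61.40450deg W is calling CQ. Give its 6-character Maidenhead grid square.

FJ90hg

Offset from 180°W / 90°S: lon 118.5955°, lat 90.2782°.
Field: lon ⌊118.5955/20⌋ = 5 → F; lat ⌊90.2782/10⌋ = 9 → J.
Square: lon ⌊18.5955/2⌋ = 9; lat ⌊0.2782/1⌋ = 0.
Subsquare: lon ⌊0.5955/0.0833333⌋ = 7 → h; lat ⌊0.2782/0.0416667⌋ = 6 → g.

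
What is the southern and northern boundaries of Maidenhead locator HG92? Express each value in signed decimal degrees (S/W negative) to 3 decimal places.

Field H=7, G=6: +7·20° lon, +6·10° lat → SW at lon -40°, lat -30°.
Square 9, 2: +9·2° lon, +2·1° lat → SW at lon -22°, lat -28°.
Cell spans 2° lon × 1° lat.
south -28.000, north -27.000.

-28.000, -27.000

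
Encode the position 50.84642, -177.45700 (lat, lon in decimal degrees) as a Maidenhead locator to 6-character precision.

AO10gu

Offset from 180°W / 90°S: lon 2.5430°, lat 140.8464°.
Field: lon ⌊2.5430/20⌋ = 0 → A; lat ⌊140.8464/10⌋ = 14 → O.
Square: lon ⌊2.5430/2⌋ = 1; lat ⌊0.8464/1⌋ = 0.
Subsquare: lon ⌊0.5430/0.0833333⌋ = 6 → g; lat ⌊0.8464/0.0416667⌋ = 20 → u.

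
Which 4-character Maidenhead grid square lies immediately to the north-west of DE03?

Longitude square 0; −1 → -1, wraps to 9, carry into field.
Longitude field D = 3; −1 → 2 = C.
Latitude square 3; +1 → 4.

CE94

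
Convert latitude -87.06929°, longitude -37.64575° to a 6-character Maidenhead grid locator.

Offset from 180°W / 90°S: lon 142.3543°, lat 2.9307°.
Field: 142.3543/20 → 7 → H, 2.9307/10 → 0 → A; chars HA.
Square: 2.3543/2 → 1, 2.9307/1 → 2; chars 12.
Subsquare: 0.3543/0.0833333 → 4 → e, 0.9307/0.0416667 → 22 → w; chars ew.

HA12ew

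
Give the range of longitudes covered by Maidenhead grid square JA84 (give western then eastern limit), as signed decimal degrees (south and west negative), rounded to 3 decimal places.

16.000, 18.000

Field J=9, A=0: +9·20° lon, +0·10° lat → SW at lon 0°, lat -90°.
Square 8, 4: +8·2° lon, +4·1° lat → SW at lon 16°, lat -86°.
Cell spans 2° lon × 1° lat.
west 16.000, east 18.000.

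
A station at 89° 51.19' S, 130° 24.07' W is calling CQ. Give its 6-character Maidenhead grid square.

CA40td

Offset from 180°W / 90°S: lon 49.5988°, lat 0.1468°.
Field (20°×10°, letters A–R): 49.5988/20 → 2 → C, 0.1468/10 → 0 → A; chars CA.
Square (2°×1°, digits 0–9): 9.5988/2 → 4, 0.1468/1 → 0; chars 40.
Subsquare (5′×2.5′, letters a–x): 1.5988/0.0833333 → 19 → t, 0.1468/0.0416667 → 3 → d; chars td.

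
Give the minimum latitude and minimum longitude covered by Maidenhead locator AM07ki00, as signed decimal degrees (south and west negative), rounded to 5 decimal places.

Field A=0, M=12: +0·20° lon, +12·10° lat → SW at lon -180°, lat 30°.
Square 0, 7: +0·2° lon, +7·1° lat → SW at lon -180°, lat 37°.
Subsquare k=10, i=8: +10·0.0833333° lon, +8·0.0416667° lat → SW at lon -179.167°, lat 37.3333°.
Extended square 0, 0: +0·0.00833333° lon, +0·0.00416667° lat → SW at lon -179.167°, lat 37.3333°.
latitude 37.33333, longitude -179.16667.

37.33333, -179.16667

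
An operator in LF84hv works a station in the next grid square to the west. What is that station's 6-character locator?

Longitude subsquare h = 7; −1 → 6 = g.
The latitude characters are unchanged.

LF84gv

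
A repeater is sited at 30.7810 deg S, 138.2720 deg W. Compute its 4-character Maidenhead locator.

CF09

Shift to the Maidenhead origin (180°W, 90°S): lon 41.73, lat 59.22.
Field: lon ⌊41.73/20⌋ = 2 → C; lat ⌊59.22/10⌋ = 5 → F.
Square: lon ⌊1.73/2⌋ = 0; lat ⌊9.22/1⌋ = 9.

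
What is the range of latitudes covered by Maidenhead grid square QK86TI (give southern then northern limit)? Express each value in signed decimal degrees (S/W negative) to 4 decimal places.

Field Q=16, K=10: +16·20° lon, +10·10° lat → SW at lon 140°, lat 10°.
Square 8, 6: +8·2° lon, +6·1° lat → SW at lon 156°, lat 16°.
Subsquare t=19, i=8: +19·0.0833333° lon, +8·0.0416667° lat → SW at lon 157.583°, lat 16.3333°.
Cell spans 0.0833333° lon × 0.0416667° lat.
south 16.3333, north 16.3750.

16.3333, 16.3750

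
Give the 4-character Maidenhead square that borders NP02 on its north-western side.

Longitude square 0; −1 → -1, wraps to 9, carry into field.
Longitude field N = 13; −1 → 12 = M.
Latitude square 2; +1 → 3.

MP93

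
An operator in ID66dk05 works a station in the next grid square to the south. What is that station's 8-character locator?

Latitude extended square 5; −1 → 4.
The longitude characters are unchanged.

ID66dk04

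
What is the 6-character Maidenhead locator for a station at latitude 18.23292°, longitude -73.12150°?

Offset from 180°W / 90°S: lon 106.8785°, lat 108.2329°.
Field (20°×10°, letters A–R): lon ⌊106.8785/20⌋ = 5 → F; lat ⌊108.2329/10⌋ = 10 → K.
Square (2°×1°, digits 0–9): lon ⌊6.8785/2⌋ = 3; lat ⌊8.2329/1⌋ = 8.
Subsquare (5′×2.5′, letters a–x): lon ⌊0.8785/0.0833333⌋ = 10 → k; lat ⌊0.2329/0.0416667⌋ = 5 → f.

FK38kf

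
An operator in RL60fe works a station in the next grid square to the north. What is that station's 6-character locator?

RL60ff

Latitude subsquare e = 4; +1 → 5 = f.
The longitude characters are unchanged.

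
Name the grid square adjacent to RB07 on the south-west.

Longitude square 0; −1 → -1, wraps to 9, carry into field.
Longitude field R = 17; −1 → 16 = Q.
Latitude square 7; −1 → 6.

QB96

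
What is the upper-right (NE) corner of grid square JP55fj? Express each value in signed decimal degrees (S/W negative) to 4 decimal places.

Field J=9, P=15: +9·20° lon, +15·10° lat → SW at lon 0°, lat 60°.
Square 5, 5: +5·2° lon, +5·1° lat → SW at lon 10°, lat 65°.
Subsquare f=5, j=9: +5·0.0833333° lon, +9·0.0416667° lat → SW at lon 10.4167°, lat 65.375°.
Cell spans 0.0833333° lon × 0.0416667° lat. NE corner is SW corner plus one full cell.
latitude 65.4167, longitude 10.5000.

65.4167, 10.5000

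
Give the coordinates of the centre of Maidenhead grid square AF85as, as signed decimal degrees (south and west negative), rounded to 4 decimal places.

-34.2292, -163.9583

Field A=0, F=5: +0·20° lon, +5·10° lat → SW at lon -180°, lat -40°.
Square 8, 5: +8·2° lon, +5·1° lat → SW at lon -164°, lat -35°.
Subsquare a=0, s=18: +0·0.0833333° lon, +18·0.0416667° lat → SW at lon -164°, lat -34.25°.
Cell spans 0.0833333° lon × 0.0416667° lat. Centre is SW corner plus half of each.
latitude -34.2292, longitude -163.9583.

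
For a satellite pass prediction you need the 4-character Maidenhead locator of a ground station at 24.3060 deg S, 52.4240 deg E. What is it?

LG65

Offset from 180°W / 90°S: lon 232.42°, lat 65.69°.
Field (20°×10°, letters A–R): 232.42/20 → 11 → L, 65.69/10 → 6 → G; chars LG.
Square (2°×1°, digits 0–9): 12.42/2 → 6, 5.69/1 → 5; chars 65.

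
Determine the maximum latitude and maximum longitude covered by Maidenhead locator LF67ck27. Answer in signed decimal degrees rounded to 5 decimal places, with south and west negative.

-32.55000, 52.19167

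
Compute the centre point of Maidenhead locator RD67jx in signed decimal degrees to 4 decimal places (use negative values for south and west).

-52.0208, 172.7917

Field R=17, D=3: +17·20° lon, +3·10° lat → SW at lon 160°, lat -60°.
Square 6, 7: +6·2° lon, +7·1° lat → SW at lon 172°, lat -53°.
Subsquare j=9, x=23: +9·0.0833333° lon, +23·0.0416667° lat → SW at lon 172.75°, lat -52.0417°.
Cell spans 0.0833333° lon × 0.0416667° lat. Centre is SW corner plus half of each.
latitude -52.0208, longitude 172.7917.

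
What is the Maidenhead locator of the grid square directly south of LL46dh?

LL46dg

Latitude subsquare h = 7; −1 → 6 = g.
The longitude characters are unchanged.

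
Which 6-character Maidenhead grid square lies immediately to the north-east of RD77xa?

Longitude subsquare x = 23; +1 → 24, wraps to 0 = a, carry into square.
Longitude square 7; +1 → 8.
Latitude subsquare a = 0; +1 → 1 = b.

RD87ab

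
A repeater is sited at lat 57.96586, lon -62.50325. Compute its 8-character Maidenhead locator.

FO87rx91

Add 180° to longitude and 90° to latitude: 117.49675, 147.96586.
Field (20°×10°, letters A–R): lon ⌊117.49675/20⌋ = 5 → F; lat ⌊147.96586/10⌋ = 14 → O.
Square (2°×1°, digits 0–9): lon ⌊17.49675/2⌋ = 8; lat ⌊7.96586/1⌋ = 7.
Subsquare (5′×2.5′, letters a–x): lon ⌊1.49675/0.0833333⌋ = 17 → r; lat ⌊0.96586/0.0416667⌋ = 23 → x.
Extended square (30″×15″, digits 0–9): lon ⌊0.08008/0.00833333⌋ = 9; lat ⌊0.00753/0.00416667⌋ = 1.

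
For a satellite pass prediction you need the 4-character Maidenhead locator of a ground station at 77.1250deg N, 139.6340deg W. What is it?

CQ07

Add 180° to longitude and 90° to latitude: 40.37, 167.12.
Field: lon ⌊40.37/20⌋ = 2 → C; lat ⌊167.12/10⌋ = 16 → Q.
Square: lon ⌊0.37/2⌋ = 0; lat ⌊7.12/1⌋ = 7.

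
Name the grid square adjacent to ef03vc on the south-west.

EF03ub

Longitude subsquare v = 21; −1 → 20 = u.
Latitude subsquare c = 2; −1 → 1 = b.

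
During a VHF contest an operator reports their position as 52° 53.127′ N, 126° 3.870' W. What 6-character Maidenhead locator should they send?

CO62xv

Shift to the Maidenhead origin (180°W, 90°S): lon 53.9355, lat 142.8854.
Field (20°×10°, letters A–R): lon ⌊53.9355/20⌋ = 2 → C; lat ⌊142.8854/10⌋ = 14 → O.
Square (2°×1°, digits 0–9): lon ⌊13.9355/2⌋ = 6; lat ⌊2.8854/1⌋ = 2.
Subsquare (5′×2.5′, letters a–x): lon ⌊1.9355/0.0833333⌋ = 23 → x; lat ⌊0.8854/0.0416667⌋ = 21 → v.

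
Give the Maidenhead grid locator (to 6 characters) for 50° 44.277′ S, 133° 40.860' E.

PD69ug

Add 180° to longitude and 90° to latitude: 313.6810, 39.2621.
Field (20°×10°, letters A–R): 313.6810/20 → 15 → P, 39.2621/10 → 3 → D; chars PD.
Square (2°×1°, digits 0–9): 13.6810/2 → 6, 9.2621/1 → 9; chars 69.
Subsquare (5′×2.5′, letters a–x): 1.6810/0.0833333 → 20 → u, 0.2621/0.0416667 → 6 → g; chars ug.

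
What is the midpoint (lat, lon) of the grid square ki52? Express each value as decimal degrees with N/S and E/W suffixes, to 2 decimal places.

7.50° S, 31.00° E

Field K=10, I=8: +10·20° lon, +8·10° lat → SW at lon 20°, lat -10°.
Square 5, 2: +5·2° lon, +2·1° lat → SW at lon 30°, lat -8°.
Cell spans 2° lon × 1° lat. Centre is SW corner plus half of each.
latitude 7.50° S, longitude 31.00° E.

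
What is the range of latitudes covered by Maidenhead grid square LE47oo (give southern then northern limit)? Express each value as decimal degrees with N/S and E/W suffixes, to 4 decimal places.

42.4167° S, 42.3750° S

Field L=11, E=4: +11·20° lon, +4·10° lat → SW at lon 40°, lat -50°.
Square 4, 7: +4·2° lon, +7·1° lat → SW at lon 48°, lat -43°.
Subsquare o=14, o=14: +14·0.0833333° lon, +14·0.0416667° lat → SW at lon 49.1667°, lat -42.4167°.
Cell spans 0.0833333° lon × 0.0416667° lat.
south 42.4167° S, north 42.3750° S.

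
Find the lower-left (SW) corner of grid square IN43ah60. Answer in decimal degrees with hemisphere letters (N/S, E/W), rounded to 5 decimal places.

Field I=8, N=13: +8·20° lon, +13·10° lat → SW at lon -20°, lat 40°.
Square 4, 3: +4·2° lon, +3·1° lat → SW at lon -12°, lat 43°.
Subsquare a=0, h=7: +0·0.0833333° lon, +7·0.0416667° lat → SW at lon -12°, lat 43.2917°.
Extended square 6, 0: +6·0.00833333° lon, +0·0.00416667° lat → SW at lon -11.95°, lat 43.2917°.
latitude 43.29167° N, longitude 11.95000° W.

43.29167° N, 11.95000° W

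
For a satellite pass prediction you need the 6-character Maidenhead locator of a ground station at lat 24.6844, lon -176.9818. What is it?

AL14mq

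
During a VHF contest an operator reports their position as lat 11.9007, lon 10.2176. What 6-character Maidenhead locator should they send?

Shift to the Maidenhead origin (180°W, 90°S): lon 190.2176, lat 101.9007.
Field (20°×10°, letters A–R): lon ⌊190.2176/20⌋ = 9 → J; lat ⌊101.9007/10⌋ = 10 → K.
Square (2°×1°, digits 0–9): lon ⌊10.2176/2⌋ = 5; lat ⌊1.9007/1⌋ = 1.
Subsquare (5′×2.5′, letters a–x): lon ⌊0.2176/0.0833333⌋ = 2 → c; lat ⌊0.9007/0.0416667⌋ = 21 → v.

JK51cv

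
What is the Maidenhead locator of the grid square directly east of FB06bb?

Longitude subsquare b = 1; +1 → 2 = c.
The latitude characters are unchanged.

FB06cb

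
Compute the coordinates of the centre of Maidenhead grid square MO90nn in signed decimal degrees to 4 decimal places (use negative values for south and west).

50.5625, 79.1250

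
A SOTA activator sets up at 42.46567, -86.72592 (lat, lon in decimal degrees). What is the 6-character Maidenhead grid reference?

EN62pl

Offset from 180°W / 90°S: lon 93.2741°, lat 132.4657°.
Field: lon ⌊93.2741/20⌋ = 4 → E; lat ⌊132.4657/10⌋ = 13 → N.
Square: lon ⌊13.2741/2⌋ = 6; lat ⌊2.4657/1⌋ = 2.
Subsquare: lon ⌊1.2741/0.0833333⌋ = 15 → p; lat ⌊0.4657/0.0416667⌋ = 11 → l.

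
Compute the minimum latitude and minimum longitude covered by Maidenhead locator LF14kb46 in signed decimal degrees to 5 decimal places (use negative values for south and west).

-35.93333, 42.86667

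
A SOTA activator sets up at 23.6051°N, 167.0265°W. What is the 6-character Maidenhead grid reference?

AL63lo

Shift to the Maidenhead origin (180°W, 90°S): lon 12.9735, lat 113.6051.
Field: 12.9735/20 → 0 → A, 113.6051/10 → 11 → L; chars AL.
Square: 12.9735/2 → 6, 3.6051/1 → 3; chars 63.
Subsquare: 0.9735/0.0833333 → 11 → l, 0.6051/0.0416667 → 14 → o; chars lo.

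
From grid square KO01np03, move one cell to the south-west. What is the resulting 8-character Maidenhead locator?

Longitude extended square 0; −1 → -1, wraps to 9, carry into subsquare.
Longitude subsquare n = 13; −1 → 12 = m.
Latitude extended square 3; −1 → 2.

KO01mp92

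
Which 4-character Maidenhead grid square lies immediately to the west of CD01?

BD91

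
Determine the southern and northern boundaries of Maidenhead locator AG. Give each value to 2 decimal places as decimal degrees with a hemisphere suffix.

Field A=0, G=6: +0·20° lon, +6·10° lat → SW at lon -180°, lat -30°.
Cell spans 20° lon × 10° lat.
south 30.00° S, north 20.00° S.

30.00° S, 20.00° S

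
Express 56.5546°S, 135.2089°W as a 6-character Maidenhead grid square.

CD23jk

Offset from 180°W / 90°S: lon 44.7911°, lat 33.4454°.
Field (20°×10°, letters A–R): 44.7911/20 → 2 → C, 33.4454/10 → 3 → D; chars CD.
Square (2°×1°, digits 0–9): 4.7911/2 → 2, 3.4454/1 → 3; chars 23.
Subsquare (5′×2.5′, letters a–x): 0.7911/0.0833333 → 9 → j, 0.4454/0.0416667 → 10 → k; chars jk.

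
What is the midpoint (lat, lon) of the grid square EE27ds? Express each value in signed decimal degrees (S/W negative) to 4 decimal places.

Field E=4, E=4: +4·20° lon, +4·10° lat → SW at lon -100°, lat -50°.
Square 2, 7: +2·2° lon, +7·1° lat → SW at lon -96°, lat -43°.
Subsquare d=3, s=18: +3·0.0833333° lon, +18·0.0416667° lat → SW at lon -95.75°, lat -42.25°.
Cell spans 0.0833333° lon × 0.0416667° lat. Centre is SW corner plus half of each.
latitude -42.2292, longitude -95.7083.

-42.2292, -95.7083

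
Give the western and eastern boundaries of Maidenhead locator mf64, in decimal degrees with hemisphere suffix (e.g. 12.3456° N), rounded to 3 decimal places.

Field M=12, F=5: +12·20° lon, +5·10° lat → SW at lon 60°, lat -40°.
Square 6, 4: +6·2° lon, +4·1° lat → SW at lon 72°, lat -36°.
Cell spans 2° lon × 1° lat.
west 72.000° E, east 74.000° E.

72.000° E, 74.000° E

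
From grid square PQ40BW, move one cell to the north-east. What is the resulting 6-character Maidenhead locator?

Longitude subsquare b = 1; +1 → 2 = c.
Latitude subsquare w = 22; +1 → 23 = x.

PQ40cx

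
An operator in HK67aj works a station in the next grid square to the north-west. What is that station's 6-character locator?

HK57xk

Longitude subsquare a = 0; −1 → -1, wraps to 23 = x, carry into square.
Longitude square 6; −1 → 5.
Latitude subsquare j = 9; +1 → 10 = k.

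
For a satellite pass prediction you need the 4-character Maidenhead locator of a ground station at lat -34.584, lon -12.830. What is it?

IF35

Offset from 180°W / 90°S: lon 167.17°, lat 55.42°.
Field: 167.17/20 → 8 → I, 55.42/10 → 5 → F; chars IF.
Square: 7.17/2 → 3, 5.42/1 → 5; chars 35.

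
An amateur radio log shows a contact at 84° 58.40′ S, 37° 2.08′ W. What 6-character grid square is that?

HA15la

Offset from 180°W / 90°S: lon 142.9653°, lat 5.0267°.
Field: lon ⌊142.9653/20⌋ = 7 → H; lat ⌊5.0267/10⌋ = 0 → A.
Square: lon ⌊2.9653/2⌋ = 1; lat ⌊5.0267/1⌋ = 5.
Subsquare: lon ⌊0.9653/0.0833333⌋ = 11 → l; lat ⌊0.0267/0.0416667⌋ = 0 → a.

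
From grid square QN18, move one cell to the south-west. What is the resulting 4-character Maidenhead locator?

QN07

Longitude square 1; −1 → 0.
Latitude square 8; −1 → 7.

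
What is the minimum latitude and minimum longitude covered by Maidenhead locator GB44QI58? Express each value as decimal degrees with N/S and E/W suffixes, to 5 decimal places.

Field G=6, B=1: +6·20° lon, +1·10° lat → SW at lon -60°, lat -80°.
Square 4, 4: +4·2° lon, +4·1° lat → SW at lon -52°, lat -76°.
Subsquare q=16, i=8: +16·0.0833333° lon, +8·0.0416667° lat → SW at lon -50.6667°, lat -75.6667°.
Extended square 5, 8: +5·0.00833333° lon, +8·0.00416667° lat → SW at lon -50.625°, lat -75.6333°.
latitude 75.63333° S, longitude 50.62500° W.

75.63333° S, 50.62500° W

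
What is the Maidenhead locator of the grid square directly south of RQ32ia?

RQ31ix

Latitude subsquare a = 0; −1 → -1, wraps to 23 = x, carry into square.
Latitude square 2; −1 → 1.
The longitude characters are unchanged.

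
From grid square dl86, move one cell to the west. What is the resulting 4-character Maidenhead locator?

DL76

Longitude square 8; −1 → 7.
The latitude characters are unchanged.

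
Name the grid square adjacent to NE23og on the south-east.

Longitude subsquare o = 14; +1 → 15 = p.
Latitude subsquare g = 6; −1 → 5 = f.

NE23pf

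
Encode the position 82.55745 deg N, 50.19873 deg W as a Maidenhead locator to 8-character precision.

Shift to the Maidenhead origin (180°W, 90°S): lon 129.80127, lat 172.55745.
Field: lon ⌊129.80127/20⌋ = 6 → G; lat ⌊172.55745/10⌋ = 17 → R.
Square: lon ⌊9.80127/2⌋ = 4; lat ⌊2.55745/1⌋ = 2.
Subsquare: lon ⌊1.80127/0.0833333⌋ = 21 → v; lat ⌊0.55745/0.0416667⌋ = 13 → n.
Extended square: lon ⌊0.05127/0.00833333⌋ = 6; lat ⌊0.01578/0.00416667⌋ = 3.

GR42vn63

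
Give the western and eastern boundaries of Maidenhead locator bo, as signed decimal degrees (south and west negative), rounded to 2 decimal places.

Field B=1, O=14: +1·20° lon, +14·10° lat → SW at lon -160°, lat 50°.
Cell spans 20° lon × 10° lat.
west -160.00, east -140.00.

-160.00, -140.00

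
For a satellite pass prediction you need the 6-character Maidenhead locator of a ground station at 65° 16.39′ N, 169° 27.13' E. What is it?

Offset from 180°W / 90°S: lon 349.4522°, lat 155.2732°.
Field: 349.4522/20 → 17 → R, 155.2732/10 → 15 → P; chars RP.
Square: 9.4522/2 → 4, 5.2732/1 → 5; chars 45.
Subsquare: 1.4522/0.0833333 → 17 → r, 0.2732/0.0416667 → 6 → g; chars rg.

RP45rg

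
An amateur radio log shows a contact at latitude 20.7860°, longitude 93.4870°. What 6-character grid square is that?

Add 180° to longitude and 90° to latitude: 273.4870, 110.7860.
Field: 273.4870/20 → 13 → N, 110.7860/10 → 11 → L; chars NL.
Square: 13.4870/2 → 6, 0.7860/1 → 0; chars 60.
Subsquare: 1.4870/0.0833333 → 17 → r, 0.7860/0.0416667 → 18 → s; chars rs.

NL60rs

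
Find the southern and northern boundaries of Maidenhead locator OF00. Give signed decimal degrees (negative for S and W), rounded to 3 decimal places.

Field O=14, F=5: +14·20° lon, +5·10° lat → SW at lon 100°, lat -40°.
Square 0, 0: +0·2° lon, +0·1° lat → SW at lon 100°, lat -40°.
Cell spans 2° lon × 1° lat.
south -40.000, north -39.000.

-40.000, -39.000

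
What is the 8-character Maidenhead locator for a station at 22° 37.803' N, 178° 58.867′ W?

AL02mp21

Offset from 180°W / 90°S: lon 1.01888°, lat 112.63005°.
Field (20°×10°, letters A–R): 1.01888/20 → 0 → A, 112.63005/10 → 11 → L; chars AL.
Square (2°×1°, digits 0–9): 1.01888/2 → 0, 2.63005/1 → 2; chars 02.
Subsquare (5′×2.5′, letters a–x): 1.01888/0.0833333 → 12 → m, 0.63005/0.0416667 → 15 → p; chars mp.
Extended square (30″×15″, digits 0–9): 0.01888/0.00833333 → 2, 0.00505/0.00416667 → 1; chars 21.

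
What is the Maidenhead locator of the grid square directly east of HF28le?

HF28me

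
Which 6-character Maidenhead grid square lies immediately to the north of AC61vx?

AC62va

Latitude subsquare x = 23; +1 → 24, wraps to 0 = a, carry into square.
Latitude square 1; +1 → 2.
The longitude characters are unchanged.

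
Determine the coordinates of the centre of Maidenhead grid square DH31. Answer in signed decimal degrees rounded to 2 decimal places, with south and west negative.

-18.50, -113.00

Field D=3, H=7: +3·20° lon, +7·10° lat → SW at lon -120°, lat -20°.
Square 3, 1: +3·2° lon, +1·1° lat → SW at lon -114°, lat -19°.
Cell spans 2° lon × 1° lat. Centre is SW corner plus half of each.
latitude -18.50, longitude -113.00.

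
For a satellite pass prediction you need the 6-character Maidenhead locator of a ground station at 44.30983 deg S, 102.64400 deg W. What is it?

DE85qq

Offset from 180°W / 90°S: lon 77.3560°, lat 45.6902°.
Field (20°×10°, letters A–R): 77.3560/20 → 3 → D, 45.6902/10 → 4 → E; chars DE.
Square (2°×1°, digits 0–9): 17.3560/2 → 8, 5.6902/1 → 5; chars 85.
Subsquare (5′×2.5′, letters a–x): 1.3560/0.0833333 → 16 → q, 0.6902/0.0416667 → 16 → q; chars qq.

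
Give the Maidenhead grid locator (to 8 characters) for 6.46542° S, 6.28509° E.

JI33dm48

Offset from 180°W / 90°S: lon 186.28509°, lat 83.53458°.
Field (20°×10°, letters A–R): lon ⌊186.28509/20⌋ = 9 → J; lat ⌊83.53458/10⌋ = 8 → I.
Square (2°×1°, digits 0–9): lon ⌊6.28509/2⌋ = 3; lat ⌊3.53458/1⌋ = 3.
Subsquare (5′×2.5′, letters a–x): lon ⌊0.28509/0.0833333⌋ = 3 → d; lat ⌊0.53458/0.0416667⌋ = 12 → m.
Extended square (30″×15″, digits 0–9): lon ⌊0.03509/0.00833333⌋ = 4; lat ⌊0.03458/0.00416667⌋ = 8.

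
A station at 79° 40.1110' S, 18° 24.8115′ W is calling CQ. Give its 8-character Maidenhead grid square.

IB00th09

Offset from 180°W / 90°S: lon 161.58648°, lat 10.33148°.
Field: 161.58648/20 → 8 → I, 10.33148/10 → 1 → B; chars IB.
Square: 1.58648/2 → 0, 0.33148/1 → 0; chars 00.
Subsquare: 1.58648/0.0833333 → 19 → t, 0.33148/0.0416667 → 7 → h; chars th.
Extended square: 0.00314/0.00833333 → 0, 0.03982/0.00416667 → 9; chars 09.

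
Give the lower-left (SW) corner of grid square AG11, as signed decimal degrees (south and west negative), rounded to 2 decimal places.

-29.00, -178.00

Field A=0, G=6: +0·20° lon, +6·10° lat → SW at lon -180°, lat -30°.
Square 1, 1: +1·2° lon, +1·1° lat → SW at lon -178°, lat -29°.
latitude -29.00, longitude -178.00.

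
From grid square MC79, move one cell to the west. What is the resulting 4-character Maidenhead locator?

MC69

Longitude square 7; −1 → 6.
The latitude characters are unchanged.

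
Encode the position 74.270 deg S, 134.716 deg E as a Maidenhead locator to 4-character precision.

PB75

Add 180° to longitude and 90° to latitude: 314.72, 15.73.
Field: lon ⌊314.72/20⌋ = 15 → P; lat ⌊15.73/10⌋ = 1 → B.
Square: lon ⌊14.72/2⌋ = 7; lat ⌊5.73/1⌋ = 5.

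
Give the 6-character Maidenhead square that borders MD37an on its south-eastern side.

MD37bm

Longitude subsquare a = 0; +1 → 1 = b.
Latitude subsquare n = 13; −1 → 12 = m.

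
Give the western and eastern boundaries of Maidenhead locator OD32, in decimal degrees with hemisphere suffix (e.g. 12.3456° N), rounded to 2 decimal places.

Field O=14, D=3: +14·20° lon, +3·10° lat → SW at lon 100°, lat -60°.
Square 3, 2: +3·2° lon, +2·1° lat → SW at lon 106°, lat -58°.
Cell spans 2° lon × 1° lat.
west 106.00° E, east 108.00° E.

106.00° E, 108.00° E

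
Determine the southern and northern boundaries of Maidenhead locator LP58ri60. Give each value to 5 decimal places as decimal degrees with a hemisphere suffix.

68.33333° N, 68.33750° N

Field L=11, P=15: +11·20° lon, +15·10° lat → SW at lon 40°, lat 60°.
Square 5, 8: +5·2° lon, +8·1° lat → SW at lon 50°, lat 68°.
Subsquare r=17, i=8: +17·0.0833333° lon, +8·0.0416667° lat → SW at lon 51.4167°, lat 68.3333°.
Extended square 6, 0: +6·0.00833333° lon, +0·0.00416667° lat → SW at lon 51.4667°, lat 68.3333°.
Cell spans 0.00833333° lon × 0.00416667° lat.
south 68.33333° N, north 68.33750° N.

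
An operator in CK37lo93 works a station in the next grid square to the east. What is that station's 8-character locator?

Longitude extended square 9; +1 → 10, wraps to 0, carry into subsquare.
Longitude subsquare l = 11; +1 → 12 = m.
The latitude characters are unchanged.

CK37mo03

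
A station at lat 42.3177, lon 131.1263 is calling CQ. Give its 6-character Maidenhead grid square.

PN52nh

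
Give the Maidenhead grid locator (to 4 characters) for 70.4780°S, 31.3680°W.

Offset from 180°W / 90°S: lon 148.63°, lat 19.52°.
Field: lon ⌊148.63/20⌋ = 7 → H; lat ⌊19.52/10⌋ = 1 → B.
Square: lon ⌊8.63/2⌋ = 4; lat ⌊9.52/1⌋ = 9.

HB49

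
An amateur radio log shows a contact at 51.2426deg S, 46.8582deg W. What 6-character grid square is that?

GD68ns

Add 180° to longitude and 90° to latitude: 133.1418, 38.7574.
Field: lon ⌊133.1418/20⌋ = 6 → G; lat ⌊38.7574/10⌋ = 3 → D.
Square: lon ⌊13.1418/2⌋ = 6; lat ⌊8.7574/1⌋ = 8.
Subsquare: lon ⌊1.1418/0.0833333⌋ = 13 → n; lat ⌊0.7574/0.0416667⌋ = 18 → s.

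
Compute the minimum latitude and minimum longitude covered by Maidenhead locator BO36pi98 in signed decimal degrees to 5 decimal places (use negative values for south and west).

Field B=1, O=14: +1·20° lon, +14·10° lat → SW at lon -160°, lat 50°.
Square 3, 6: +3·2° lon, +6·1° lat → SW at lon -154°, lat 56°.
Subsquare p=15, i=8: +15·0.0833333° lon, +8·0.0416667° lat → SW at lon -152.75°, lat 56.3333°.
Extended square 9, 8: +9·0.00833333° lon, +8·0.00416667° lat → SW at lon -152.675°, lat 56.3667°.
latitude 56.36667, longitude -152.67500.

56.36667, -152.67500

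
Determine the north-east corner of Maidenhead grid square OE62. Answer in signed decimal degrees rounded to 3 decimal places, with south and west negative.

-47.000, 114.000

Field O=14, E=4: +14·20° lon, +4·10° lat → SW at lon 100°, lat -50°.
Square 6, 2: +6·2° lon, +2·1° lat → SW at lon 112°, lat -48°.
Cell spans 2° lon × 1° lat. NE corner is SW corner plus one full cell.
latitude -47.000, longitude 114.000.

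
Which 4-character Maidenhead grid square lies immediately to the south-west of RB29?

RB18

Longitude square 2; −1 → 1.
Latitude square 9; −1 → 8.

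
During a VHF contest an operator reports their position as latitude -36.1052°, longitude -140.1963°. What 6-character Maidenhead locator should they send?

Offset from 180°W / 90°S: lon 39.8037°, lat 53.8948°.
Field (20°×10°, letters A–R): 39.8037/20 → 1 → B, 53.8948/10 → 5 → F; chars BF.
Square (2°×1°, digits 0–9): 19.8037/2 → 9, 3.8948/1 → 3; chars 93.
Subsquare (5′×2.5′, letters a–x): 1.8037/0.0833333 → 21 → v, 0.8948/0.0416667 → 21 → v; chars vv.

BF93vv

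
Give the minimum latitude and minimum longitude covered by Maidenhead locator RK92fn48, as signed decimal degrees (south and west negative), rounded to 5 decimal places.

Field R=17, K=10: +17·20° lon, +10·10° lat → SW at lon 160°, lat 10°.
Square 9, 2: +9·2° lon, +2·1° lat → SW at lon 178°, lat 12°.
Subsquare f=5, n=13: +5·0.0833333° lon, +13·0.0416667° lat → SW at lon 178.417°, lat 12.5417°.
Extended square 4, 8: +4·0.00833333° lon, +8·0.00416667° lat → SW at lon 178.45°, lat 12.575°.
latitude 12.57500, longitude 178.45000.

12.57500, 178.45000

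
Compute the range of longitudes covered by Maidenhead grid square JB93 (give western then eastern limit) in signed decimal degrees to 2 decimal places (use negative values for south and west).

18.00, 20.00

Field J=9, B=1: +9·20° lon, +1·10° lat → SW at lon 0°, lat -80°.
Square 9, 3: +9·2° lon, +3·1° lat → SW at lon 18°, lat -77°.
Cell spans 2° lon × 1° lat.
west 18.00, east 20.00.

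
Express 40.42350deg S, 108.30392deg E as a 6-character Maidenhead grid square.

Offset from 180°W / 90°S: lon 288.3039°, lat 49.5765°.
Field (20°×10°, letters A–R): lon ⌊288.3039/20⌋ = 14 → O; lat ⌊49.5765/10⌋ = 4 → E.
Square (2°×1°, digits 0–9): lon ⌊8.3039/2⌋ = 4; lat ⌊9.5765/1⌋ = 9.
Subsquare (5′×2.5′, letters a–x): lon ⌊0.3039/0.0833333⌋ = 3 → d; lat ⌊0.5765/0.0416667⌋ = 13 → n.

OE49dn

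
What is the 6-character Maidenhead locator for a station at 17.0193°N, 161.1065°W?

AK97ka

Offset from 180°W / 90°S: lon 18.8935°, lat 107.0193°.
Field: 18.8935/20 → 0 → A, 107.0193/10 → 10 → K; chars AK.
Square: 18.8935/2 → 9, 7.0193/1 → 7; chars 97.
Subsquare: 0.8935/0.0833333 → 10 → k, 0.0193/0.0416667 → 0 → a; chars ka.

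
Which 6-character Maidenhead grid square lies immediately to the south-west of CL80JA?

CK89ix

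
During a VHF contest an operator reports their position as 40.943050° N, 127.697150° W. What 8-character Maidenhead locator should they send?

Shift to the Maidenhead origin (180°W, 90°S): lon 52.30285, lat 130.94305.
Field: lon ⌊52.30285/20⌋ = 2 → C; lat ⌊130.94305/10⌋ = 13 → N.
Square: lon ⌊12.30285/2⌋ = 6; lat ⌊0.94305/1⌋ = 0.
Subsquare: lon ⌊0.30285/0.0833333⌋ = 3 → d; lat ⌊0.94305/0.0416667⌋ = 22 → w.
Extended square: lon ⌊0.05285/0.00833333⌋ = 6; lat ⌊0.02638/0.00416667⌋ = 6.

CN60dw66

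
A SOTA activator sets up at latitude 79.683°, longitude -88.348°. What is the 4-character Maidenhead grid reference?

Shift to the Maidenhead origin (180°W, 90°S): lon 91.65, lat 169.68.
Field: lon ⌊91.65/20⌋ = 4 → E; lat ⌊169.68/10⌋ = 16 → Q.
Square: lon ⌊11.65/2⌋ = 5; lat ⌊9.68/1⌋ = 9.

EQ59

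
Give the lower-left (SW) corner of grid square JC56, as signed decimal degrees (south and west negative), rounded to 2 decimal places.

Field J=9, C=2: +9·20° lon, +2·10° lat → SW at lon 0°, lat -70°.
Square 5, 6: +5·2° lon, +6·1° lat → SW at lon 10°, lat -64°.
latitude -64.00, longitude 10.00.

-64.00, 10.00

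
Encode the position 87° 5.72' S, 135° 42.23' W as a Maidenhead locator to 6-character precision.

CA22dv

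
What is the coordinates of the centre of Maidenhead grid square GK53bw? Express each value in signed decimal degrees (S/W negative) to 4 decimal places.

Field G=6, K=10: +6·20° lon, +10·10° lat → SW at lon -60°, lat 10°.
Square 5, 3: +5·2° lon, +3·1° lat → SW at lon -50°, lat 13°.
Subsquare b=1, w=22: +1·0.0833333° lon, +22·0.0416667° lat → SW at lon -49.9167°, lat 13.9167°.
Cell spans 0.0833333° lon × 0.0416667° lat. Centre is SW corner plus half of each.
latitude 13.9375, longitude -49.8750.

13.9375, -49.8750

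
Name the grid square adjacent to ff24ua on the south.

FF23ux

Latitude subsquare a = 0; −1 → -1, wraps to 23 = x, carry into square.
Latitude square 4; −1 → 3.
The longitude characters are unchanged.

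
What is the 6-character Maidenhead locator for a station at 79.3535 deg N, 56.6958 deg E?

Add 180° to longitude and 90° to latitude: 236.6958, 169.3535.
Field: lon ⌊236.6958/20⌋ = 11 → L; lat ⌊169.3535/10⌋ = 16 → Q.
Square: lon ⌊16.6958/2⌋ = 8; lat ⌊9.3535/1⌋ = 9.
Subsquare: lon ⌊0.6958/0.0833333⌋ = 8 → i; lat ⌊0.3535/0.0416667⌋ = 8 → i.

LQ89ii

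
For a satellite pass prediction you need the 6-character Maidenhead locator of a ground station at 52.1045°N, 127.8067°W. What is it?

CO62cc

Offset from 180°W / 90°S: lon 52.1933°, lat 142.1045°.
Field: 52.1933/20 → 2 → C, 142.1045/10 → 14 → O; chars CO.
Square: 12.1933/2 → 6, 2.1045/1 → 2; chars 62.
Subsquare: 0.1933/0.0833333 → 2 → c, 0.1045/0.0416667 → 2 → c; chars cc.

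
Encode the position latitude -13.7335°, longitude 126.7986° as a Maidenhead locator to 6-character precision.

Add 180° to longitude and 90° to latitude: 306.7986, 76.2665.
Field: 306.7986/20 → 15 → P, 76.2665/10 → 7 → H; chars PH.
Square: 6.7986/2 → 3, 6.2665/1 → 6; chars 36.
Subsquare: 0.7986/0.0833333 → 9 → j, 0.2665/0.0416667 → 6 → g; chars jg.

PH36jg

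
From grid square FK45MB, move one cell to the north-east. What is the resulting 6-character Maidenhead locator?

FK45nc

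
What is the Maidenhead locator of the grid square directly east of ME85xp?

ME95ap

Longitude subsquare x = 23; +1 → 24, wraps to 0 = a, carry into square.
Longitude square 8; +1 → 9.
The latitude characters are unchanged.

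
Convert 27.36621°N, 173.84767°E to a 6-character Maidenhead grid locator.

RL67wi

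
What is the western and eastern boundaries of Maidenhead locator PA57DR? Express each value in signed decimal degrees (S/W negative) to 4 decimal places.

130.2500, 130.3333

Field P=15, A=0: +15·20° lon, +0·10° lat → SW at lon 120°, lat -90°.
Square 5, 7: +5·2° lon, +7·1° lat → SW at lon 130°, lat -83°.
Subsquare d=3, r=17: +3·0.0833333° lon, +17·0.0416667° lat → SW at lon 130.25°, lat -82.2917°.
Cell spans 0.0833333° lon × 0.0416667° lat.
west 130.2500, east 130.3333.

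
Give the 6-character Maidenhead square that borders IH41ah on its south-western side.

IH31xg

Longitude subsquare a = 0; −1 → -1, wraps to 23 = x, carry into square.
Longitude square 4; −1 → 3.
Latitude subsquare h = 7; −1 → 6 = g.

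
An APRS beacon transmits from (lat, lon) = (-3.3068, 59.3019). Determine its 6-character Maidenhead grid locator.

LI96pq

Add 180° to longitude and 90° to latitude: 239.3019, 86.6932.
Field (20°×10°, letters A–R): lon ⌊239.3019/20⌋ = 11 → L; lat ⌊86.6932/10⌋ = 8 → I.
Square (2°×1°, digits 0–9): lon ⌊19.3019/2⌋ = 9; lat ⌊6.6932/1⌋ = 6.
Subsquare (5′×2.5′, letters a–x): lon ⌊1.3019/0.0833333⌋ = 15 → p; lat ⌊0.6932/0.0416667⌋ = 16 → q.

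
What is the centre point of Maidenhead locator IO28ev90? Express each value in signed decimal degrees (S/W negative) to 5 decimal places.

58.87708, -15.58750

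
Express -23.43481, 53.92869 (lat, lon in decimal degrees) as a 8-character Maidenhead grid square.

Add 180° to longitude and 90° to latitude: 233.92869, 66.56519.
Field: lon ⌊233.92869/20⌋ = 11 → L; lat ⌊66.56519/10⌋ = 6 → G.
Square: lon ⌊13.92869/2⌋ = 6; lat ⌊6.56519/1⌋ = 6.
Subsquare: lon ⌊1.92869/0.0833333⌋ = 23 → x; lat ⌊0.56519/0.0416667⌋ = 13 → n.
Extended square: lon ⌊0.01202/0.00833333⌋ = 1; lat ⌊0.02352/0.00416667⌋ = 5.

LG66xn15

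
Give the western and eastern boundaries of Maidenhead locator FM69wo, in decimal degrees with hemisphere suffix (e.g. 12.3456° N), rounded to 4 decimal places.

66.1667° W, 66.0833° W

Field F=5, M=12: +5·20° lon, +12·10° lat → SW at lon -80°, lat 30°.
Square 6, 9: +6·2° lon, +9·1° lat → SW at lon -68°, lat 39°.
Subsquare w=22, o=14: +22·0.0833333° lon, +14·0.0416667° lat → SW at lon -66.1667°, lat 39.5833°.
Cell spans 0.0833333° lon × 0.0416667° lat.
west 66.1667° W, east 66.0833° W.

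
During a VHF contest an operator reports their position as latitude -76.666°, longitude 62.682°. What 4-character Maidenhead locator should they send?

MB13

Offset from 180°W / 90°S: lon 242.68°, lat 13.33°.
Field (20°×10°, letters A–R): lon ⌊242.68/20⌋ = 12 → M; lat ⌊13.33/10⌋ = 1 → B.
Square (2°×1°, digits 0–9): lon ⌊2.68/2⌋ = 1; lat ⌊3.33/1⌋ = 3.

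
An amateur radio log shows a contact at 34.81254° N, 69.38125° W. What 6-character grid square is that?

FM54ht

Add 180° to longitude and 90° to latitude: 110.6188, 124.8125.
Field: 110.6188/20 → 5 → F, 124.8125/10 → 12 → M; chars FM.
Square: 10.6188/2 → 5, 4.8125/1 → 4; chars 54.
Subsquare: 0.6188/0.0833333 → 7 → h, 0.8125/0.0416667 → 19 → t; chars ht.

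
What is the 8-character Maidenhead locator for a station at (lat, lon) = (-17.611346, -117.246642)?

DH12jj03

Offset from 180°W / 90°S: lon 62.75336°, lat 72.38865°.
Field: 62.75336/20 → 3 → D, 72.38865/10 → 7 → H; chars DH.
Square: 2.75336/2 → 1, 2.38865/1 → 2; chars 12.
Subsquare: 0.75336/0.0833333 → 9 → j, 0.38865/0.0416667 → 9 → j; chars jj.
Extended square: 0.00336/0.00833333 → 0, 0.01365/0.00416667 → 3; chars 03.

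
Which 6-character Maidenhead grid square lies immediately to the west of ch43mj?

Longitude subsquare m = 12; −1 → 11 = l.
The latitude characters are unchanged.

CH43lj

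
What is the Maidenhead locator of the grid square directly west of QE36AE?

Longitude subsquare a = 0; −1 → -1, wraps to 23 = x, carry into square.
Longitude square 3; −1 → 2.
The latitude characters are unchanged.

QE26xe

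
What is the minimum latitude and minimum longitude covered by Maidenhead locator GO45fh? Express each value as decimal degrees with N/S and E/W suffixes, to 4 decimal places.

55.2917° N, 51.5833° W

Field G=6, O=14: +6·20° lon, +14·10° lat → SW at lon -60°, lat 50°.
Square 4, 5: +4·2° lon, +5·1° lat → SW at lon -52°, lat 55°.
Subsquare f=5, h=7: +5·0.0833333° lon, +7·0.0416667° lat → SW at lon -51.5833°, lat 55.2917°.
latitude 55.2917° N, longitude 51.5833° W.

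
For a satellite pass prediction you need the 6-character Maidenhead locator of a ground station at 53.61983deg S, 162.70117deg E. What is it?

RD16ij

Add 180° to longitude and 90° to latitude: 342.7012, 36.3802.
Field: 342.7012/20 → 17 → R, 36.3802/10 → 3 → D; chars RD.
Square: 2.7012/2 → 1, 6.3802/1 → 6; chars 16.
Subsquare: 0.7012/0.0833333 → 8 → i, 0.3802/0.0416667 → 9 → j; chars ij.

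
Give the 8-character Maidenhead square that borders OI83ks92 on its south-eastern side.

Longitude extended square 9; +1 → 10, wraps to 0, carry into subsquare.
Longitude subsquare k = 10; +1 → 11 = l.
Latitude extended square 2; −1 → 1.

OI83ls01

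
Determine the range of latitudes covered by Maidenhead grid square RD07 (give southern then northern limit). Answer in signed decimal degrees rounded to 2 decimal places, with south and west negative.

-53.00, -52.00

Field R=17, D=3: +17·20° lon, +3·10° lat → SW at lon 160°, lat -60°.
Square 0, 7: +0·2° lon, +7·1° lat → SW at lon 160°, lat -53°.
Cell spans 2° lon × 1° lat.
south -53.00, north -52.00.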